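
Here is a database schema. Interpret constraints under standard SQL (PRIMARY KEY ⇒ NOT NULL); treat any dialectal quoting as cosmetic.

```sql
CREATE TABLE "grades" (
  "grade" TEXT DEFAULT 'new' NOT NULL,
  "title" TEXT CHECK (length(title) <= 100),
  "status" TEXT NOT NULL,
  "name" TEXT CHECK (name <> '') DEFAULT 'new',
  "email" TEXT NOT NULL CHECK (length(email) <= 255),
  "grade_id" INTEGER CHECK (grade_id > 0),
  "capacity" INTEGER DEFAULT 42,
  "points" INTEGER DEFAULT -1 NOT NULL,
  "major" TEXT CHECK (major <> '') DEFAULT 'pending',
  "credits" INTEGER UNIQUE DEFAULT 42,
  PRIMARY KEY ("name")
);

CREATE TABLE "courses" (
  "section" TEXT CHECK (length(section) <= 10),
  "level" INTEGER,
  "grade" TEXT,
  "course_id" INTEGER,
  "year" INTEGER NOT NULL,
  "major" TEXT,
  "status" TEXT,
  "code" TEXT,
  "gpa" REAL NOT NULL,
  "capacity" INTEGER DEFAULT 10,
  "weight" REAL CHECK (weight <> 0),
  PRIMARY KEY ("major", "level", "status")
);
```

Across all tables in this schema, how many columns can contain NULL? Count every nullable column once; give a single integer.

11

grades: 5 nullable (title, grade_id, capacity, major, credits — PK (name) and explicit NOT NULL columns excluded).
courses: 6 nullable (section, grade, course_id, code, capacity, weight — PK (major, level, status) and explicit NOT NULL columns excluded).
Total: 5 + 6 = 11.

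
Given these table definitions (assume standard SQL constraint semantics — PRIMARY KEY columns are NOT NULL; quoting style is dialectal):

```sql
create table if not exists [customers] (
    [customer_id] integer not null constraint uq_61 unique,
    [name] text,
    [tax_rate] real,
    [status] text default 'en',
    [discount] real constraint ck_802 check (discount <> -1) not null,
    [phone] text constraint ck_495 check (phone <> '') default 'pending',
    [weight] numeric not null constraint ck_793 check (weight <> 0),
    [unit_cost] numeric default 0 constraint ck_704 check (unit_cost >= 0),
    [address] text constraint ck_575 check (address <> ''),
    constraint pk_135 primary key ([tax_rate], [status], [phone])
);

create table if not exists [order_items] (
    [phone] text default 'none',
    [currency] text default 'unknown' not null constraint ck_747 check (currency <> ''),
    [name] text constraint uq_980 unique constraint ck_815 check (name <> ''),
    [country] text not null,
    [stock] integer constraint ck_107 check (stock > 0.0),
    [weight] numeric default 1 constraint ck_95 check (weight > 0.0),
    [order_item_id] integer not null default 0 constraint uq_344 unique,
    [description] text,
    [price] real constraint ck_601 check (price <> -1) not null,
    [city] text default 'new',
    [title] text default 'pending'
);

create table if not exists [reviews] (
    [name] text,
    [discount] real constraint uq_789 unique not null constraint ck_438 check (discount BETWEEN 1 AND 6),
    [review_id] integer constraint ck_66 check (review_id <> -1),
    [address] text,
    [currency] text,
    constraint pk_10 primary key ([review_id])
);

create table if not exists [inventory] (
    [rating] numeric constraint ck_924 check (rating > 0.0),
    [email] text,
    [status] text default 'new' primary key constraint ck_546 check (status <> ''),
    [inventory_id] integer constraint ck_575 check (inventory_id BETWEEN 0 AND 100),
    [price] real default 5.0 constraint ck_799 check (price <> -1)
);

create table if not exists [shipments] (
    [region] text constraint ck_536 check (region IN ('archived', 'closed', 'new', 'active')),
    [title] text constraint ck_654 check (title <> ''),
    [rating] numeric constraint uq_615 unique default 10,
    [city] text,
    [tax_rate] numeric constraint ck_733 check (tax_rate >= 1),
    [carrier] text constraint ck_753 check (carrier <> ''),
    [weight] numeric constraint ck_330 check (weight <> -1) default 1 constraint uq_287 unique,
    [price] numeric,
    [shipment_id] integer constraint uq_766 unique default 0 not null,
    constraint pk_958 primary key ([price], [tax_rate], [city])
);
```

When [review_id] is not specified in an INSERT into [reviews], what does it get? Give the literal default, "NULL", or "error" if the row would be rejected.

review_id has no DEFAULT clause.
Omitting it would insert NULL, but it is part of the PRIMARY KEY, so the INSERT fails.

error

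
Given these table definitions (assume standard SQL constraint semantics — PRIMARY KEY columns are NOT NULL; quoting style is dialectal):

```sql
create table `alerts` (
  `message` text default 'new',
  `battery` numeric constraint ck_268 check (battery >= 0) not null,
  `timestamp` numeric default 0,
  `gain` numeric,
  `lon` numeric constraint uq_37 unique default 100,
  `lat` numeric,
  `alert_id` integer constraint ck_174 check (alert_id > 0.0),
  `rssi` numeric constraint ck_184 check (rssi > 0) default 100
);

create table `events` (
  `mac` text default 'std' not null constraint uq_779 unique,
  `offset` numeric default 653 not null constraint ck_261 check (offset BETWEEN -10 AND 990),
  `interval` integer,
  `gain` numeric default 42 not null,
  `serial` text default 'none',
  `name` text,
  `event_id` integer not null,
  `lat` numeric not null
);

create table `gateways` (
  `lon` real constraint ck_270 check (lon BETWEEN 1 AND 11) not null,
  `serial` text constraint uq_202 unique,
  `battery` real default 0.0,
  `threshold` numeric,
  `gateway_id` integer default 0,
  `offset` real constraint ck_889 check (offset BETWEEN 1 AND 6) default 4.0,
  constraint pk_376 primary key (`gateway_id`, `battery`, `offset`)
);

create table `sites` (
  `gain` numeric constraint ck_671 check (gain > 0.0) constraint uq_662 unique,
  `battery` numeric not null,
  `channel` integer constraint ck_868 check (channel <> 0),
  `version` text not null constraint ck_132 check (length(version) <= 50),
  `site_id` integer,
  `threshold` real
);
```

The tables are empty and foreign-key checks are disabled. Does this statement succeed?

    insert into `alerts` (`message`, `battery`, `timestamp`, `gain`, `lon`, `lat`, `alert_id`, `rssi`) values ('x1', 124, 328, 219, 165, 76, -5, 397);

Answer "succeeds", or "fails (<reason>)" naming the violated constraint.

fails (CHECK on alert_id)

The value -5 for alert_id violates CHECK (alert_id > 0.0).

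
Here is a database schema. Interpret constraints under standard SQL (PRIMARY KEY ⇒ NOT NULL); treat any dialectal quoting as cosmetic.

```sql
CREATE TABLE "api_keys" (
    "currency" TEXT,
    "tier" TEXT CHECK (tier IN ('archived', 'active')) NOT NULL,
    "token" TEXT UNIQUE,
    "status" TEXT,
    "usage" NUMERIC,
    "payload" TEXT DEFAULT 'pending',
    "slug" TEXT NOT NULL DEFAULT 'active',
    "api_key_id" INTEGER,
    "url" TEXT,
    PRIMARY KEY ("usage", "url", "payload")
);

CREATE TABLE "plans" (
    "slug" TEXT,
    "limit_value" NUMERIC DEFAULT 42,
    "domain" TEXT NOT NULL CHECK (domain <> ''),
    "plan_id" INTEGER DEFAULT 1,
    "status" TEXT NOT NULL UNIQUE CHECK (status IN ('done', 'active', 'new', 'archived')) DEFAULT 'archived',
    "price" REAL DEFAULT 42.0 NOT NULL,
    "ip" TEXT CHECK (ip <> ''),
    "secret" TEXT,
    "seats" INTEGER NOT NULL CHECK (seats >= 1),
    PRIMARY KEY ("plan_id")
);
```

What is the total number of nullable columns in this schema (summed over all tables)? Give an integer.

api_keys: 4 nullable (currency, token, status, api_key_id — PK (usage, url, payload) and explicit NOT NULL columns excluded).
plans: 4 nullable (slug, limit_value, ip, secret — PK (plan_id) and explicit NOT NULL columns excluded).
Total: 4 + 4 = 8.

8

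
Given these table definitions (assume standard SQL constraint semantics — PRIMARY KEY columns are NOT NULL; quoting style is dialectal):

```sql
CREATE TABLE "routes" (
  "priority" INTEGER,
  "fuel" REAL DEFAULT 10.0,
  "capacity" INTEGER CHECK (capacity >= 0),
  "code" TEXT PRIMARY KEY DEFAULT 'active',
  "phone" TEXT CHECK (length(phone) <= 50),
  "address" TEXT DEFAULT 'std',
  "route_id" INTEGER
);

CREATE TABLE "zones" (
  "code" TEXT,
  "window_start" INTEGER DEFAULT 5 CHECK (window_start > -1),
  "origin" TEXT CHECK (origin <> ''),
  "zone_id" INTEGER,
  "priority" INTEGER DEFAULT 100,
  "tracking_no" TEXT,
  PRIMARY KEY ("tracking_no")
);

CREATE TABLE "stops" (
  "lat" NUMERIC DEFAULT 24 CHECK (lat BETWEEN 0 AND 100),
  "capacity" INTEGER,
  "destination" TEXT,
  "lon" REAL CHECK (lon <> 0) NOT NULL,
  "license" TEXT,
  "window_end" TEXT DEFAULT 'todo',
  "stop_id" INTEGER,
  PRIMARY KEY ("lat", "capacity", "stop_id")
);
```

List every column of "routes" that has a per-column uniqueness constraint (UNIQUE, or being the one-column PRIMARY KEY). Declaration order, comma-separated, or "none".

- priority: no UNIQUE or single-column PK constraint.
- fuel: no UNIQUE or single-column PK constraint.
- capacity: no UNIQUE or single-column PK constraint.
- code: single-column PRIMARY KEY → unique.
- phone: no UNIQUE or single-column PK constraint.
- address: no UNIQUE or single-column PK constraint.
- route_id: no UNIQUE or single-column PK constraint.

code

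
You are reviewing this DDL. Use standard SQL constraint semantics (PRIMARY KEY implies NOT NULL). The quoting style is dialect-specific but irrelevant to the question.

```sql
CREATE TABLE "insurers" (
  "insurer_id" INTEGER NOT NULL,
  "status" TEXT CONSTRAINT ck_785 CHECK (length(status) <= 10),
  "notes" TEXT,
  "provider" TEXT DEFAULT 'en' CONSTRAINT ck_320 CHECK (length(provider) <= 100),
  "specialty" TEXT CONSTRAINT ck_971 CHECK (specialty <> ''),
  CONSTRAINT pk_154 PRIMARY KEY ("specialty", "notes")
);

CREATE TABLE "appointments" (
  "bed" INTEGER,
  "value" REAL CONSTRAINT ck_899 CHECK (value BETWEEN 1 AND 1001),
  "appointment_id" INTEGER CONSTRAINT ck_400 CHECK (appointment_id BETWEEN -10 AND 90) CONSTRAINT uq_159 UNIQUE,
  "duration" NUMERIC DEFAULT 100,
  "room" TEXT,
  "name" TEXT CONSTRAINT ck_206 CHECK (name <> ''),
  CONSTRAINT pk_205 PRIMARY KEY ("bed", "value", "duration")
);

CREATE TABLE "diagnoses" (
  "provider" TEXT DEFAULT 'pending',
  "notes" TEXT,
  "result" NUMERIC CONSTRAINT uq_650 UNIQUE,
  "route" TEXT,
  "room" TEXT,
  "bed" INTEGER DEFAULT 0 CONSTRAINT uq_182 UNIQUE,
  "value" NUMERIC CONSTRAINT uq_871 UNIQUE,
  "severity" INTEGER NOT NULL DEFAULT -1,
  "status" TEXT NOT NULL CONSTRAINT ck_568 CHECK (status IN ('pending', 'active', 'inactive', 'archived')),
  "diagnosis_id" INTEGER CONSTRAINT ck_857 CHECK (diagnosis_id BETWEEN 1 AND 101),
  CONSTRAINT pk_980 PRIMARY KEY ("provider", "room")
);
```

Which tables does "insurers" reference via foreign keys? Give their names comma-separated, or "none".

No column in insurers has a REFERENCES clause.

none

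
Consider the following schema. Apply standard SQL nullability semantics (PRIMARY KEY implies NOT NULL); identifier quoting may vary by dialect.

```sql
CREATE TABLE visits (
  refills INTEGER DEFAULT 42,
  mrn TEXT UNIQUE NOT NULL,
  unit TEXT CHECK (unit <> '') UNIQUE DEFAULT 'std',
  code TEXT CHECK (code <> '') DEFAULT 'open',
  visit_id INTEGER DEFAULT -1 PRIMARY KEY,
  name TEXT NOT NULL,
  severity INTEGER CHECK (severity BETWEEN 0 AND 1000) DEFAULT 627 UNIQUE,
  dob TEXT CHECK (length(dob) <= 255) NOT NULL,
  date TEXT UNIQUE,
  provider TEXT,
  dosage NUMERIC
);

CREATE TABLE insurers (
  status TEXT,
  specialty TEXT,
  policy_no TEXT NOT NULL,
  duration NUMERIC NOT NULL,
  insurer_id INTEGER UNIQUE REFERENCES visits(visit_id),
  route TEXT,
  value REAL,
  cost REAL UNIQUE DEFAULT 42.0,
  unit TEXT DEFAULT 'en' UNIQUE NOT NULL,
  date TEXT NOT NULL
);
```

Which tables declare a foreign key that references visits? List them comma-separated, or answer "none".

insurers

- insurers.insurer_id references visits(visit_id).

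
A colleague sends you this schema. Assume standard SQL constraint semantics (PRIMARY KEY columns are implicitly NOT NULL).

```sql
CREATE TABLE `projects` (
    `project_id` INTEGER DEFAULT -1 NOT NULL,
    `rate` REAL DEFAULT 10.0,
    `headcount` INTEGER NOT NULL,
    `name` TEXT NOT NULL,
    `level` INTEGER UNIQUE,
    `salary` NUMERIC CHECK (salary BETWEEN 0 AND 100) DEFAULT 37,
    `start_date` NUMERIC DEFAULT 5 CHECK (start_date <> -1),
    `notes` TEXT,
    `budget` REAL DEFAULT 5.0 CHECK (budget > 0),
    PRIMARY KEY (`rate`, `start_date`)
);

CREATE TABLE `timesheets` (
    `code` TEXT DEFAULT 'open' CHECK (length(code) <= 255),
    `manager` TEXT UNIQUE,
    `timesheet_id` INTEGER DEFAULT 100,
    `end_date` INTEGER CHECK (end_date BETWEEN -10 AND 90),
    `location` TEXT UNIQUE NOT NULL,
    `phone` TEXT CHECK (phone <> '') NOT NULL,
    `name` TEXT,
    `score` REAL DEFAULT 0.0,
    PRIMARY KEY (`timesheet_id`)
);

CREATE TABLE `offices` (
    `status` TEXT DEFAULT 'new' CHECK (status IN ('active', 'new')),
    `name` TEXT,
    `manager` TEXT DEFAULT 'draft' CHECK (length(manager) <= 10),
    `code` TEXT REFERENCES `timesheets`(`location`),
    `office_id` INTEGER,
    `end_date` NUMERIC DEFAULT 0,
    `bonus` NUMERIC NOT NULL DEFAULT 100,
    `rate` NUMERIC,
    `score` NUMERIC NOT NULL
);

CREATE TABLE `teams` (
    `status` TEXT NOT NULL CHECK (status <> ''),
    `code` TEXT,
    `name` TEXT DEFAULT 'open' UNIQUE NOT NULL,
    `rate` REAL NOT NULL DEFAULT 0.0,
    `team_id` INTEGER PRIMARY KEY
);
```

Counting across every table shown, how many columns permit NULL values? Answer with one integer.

17

projects: 4 nullable (level, salary, notes, budget — PK (rate, start_date) and explicit NOT NULL columns excluded).
timesheets: 5 nullable (code, manager, end_date, name, score — PK (timesheet_id) and explicit NOT NULL columns excluded).
offices: 7 nullable (status, name, manager, code, office_id, end_date, rate — PK none and explicit NOT NULL columns excluded).
teams: 1 nullable (code — PK (team_id) and explicit NOT NULL columns excluded).
Total: 4 + 5 + 7 + 1 = 17.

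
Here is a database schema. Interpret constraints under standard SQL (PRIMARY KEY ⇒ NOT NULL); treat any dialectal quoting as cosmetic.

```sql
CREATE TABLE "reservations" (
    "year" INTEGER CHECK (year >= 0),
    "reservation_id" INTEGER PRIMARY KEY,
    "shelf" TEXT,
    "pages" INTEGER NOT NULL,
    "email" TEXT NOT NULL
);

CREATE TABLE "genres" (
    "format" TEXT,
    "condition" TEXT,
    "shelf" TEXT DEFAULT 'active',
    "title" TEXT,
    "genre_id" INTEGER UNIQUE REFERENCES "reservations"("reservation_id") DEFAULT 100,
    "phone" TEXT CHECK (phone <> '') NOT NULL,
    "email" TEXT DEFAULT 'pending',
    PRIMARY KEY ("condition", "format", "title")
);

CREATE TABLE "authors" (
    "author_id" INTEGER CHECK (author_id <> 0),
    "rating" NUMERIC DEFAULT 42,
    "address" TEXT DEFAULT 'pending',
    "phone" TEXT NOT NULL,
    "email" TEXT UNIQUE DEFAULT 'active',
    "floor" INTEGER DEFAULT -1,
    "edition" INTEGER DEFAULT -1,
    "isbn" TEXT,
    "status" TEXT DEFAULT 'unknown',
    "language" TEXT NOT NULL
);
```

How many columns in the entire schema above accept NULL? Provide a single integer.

13

reservations: 2 nullable (year, shelf — PK (reservation_id) and explicit NOT NULL columns excluded).
genres: 3 nullable (shelf, genre_id, email — PK (condition, format, title) and explicit NOT NULL columns excluded).
authors: 8 nullable (author_id, rating, address, email, floor, edition, isbn, status — PK none and explicit NOT NULL columns excluded).
Total: 2 + 3 + 8 = 13.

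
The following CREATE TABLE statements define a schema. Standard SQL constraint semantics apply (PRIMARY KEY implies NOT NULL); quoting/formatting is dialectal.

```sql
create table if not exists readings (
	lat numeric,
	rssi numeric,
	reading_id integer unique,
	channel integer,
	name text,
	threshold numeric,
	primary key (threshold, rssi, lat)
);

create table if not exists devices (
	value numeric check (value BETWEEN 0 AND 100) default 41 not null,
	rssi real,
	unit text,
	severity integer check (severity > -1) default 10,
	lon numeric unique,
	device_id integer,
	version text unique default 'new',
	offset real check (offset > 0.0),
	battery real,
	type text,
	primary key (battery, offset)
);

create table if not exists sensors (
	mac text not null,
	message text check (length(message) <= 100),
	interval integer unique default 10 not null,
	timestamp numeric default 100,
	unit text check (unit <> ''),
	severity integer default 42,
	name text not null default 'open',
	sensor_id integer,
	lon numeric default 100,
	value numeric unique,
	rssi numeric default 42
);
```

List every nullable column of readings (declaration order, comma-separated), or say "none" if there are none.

reading_id, channel, name

- lat: part of the PRIMARY KEY, which implies NOT NULL → not nullable.
- rssi: part of the PRIMARY KEY, which implies NOT NULL → not nullable.
- reading_id: UNIQUE does not imply NOT NULL → nullable.
- channel: no NOT NULL constraint applies → nullable.
- name: no NOT NULL constraint applies → nullable.
- threshold: part of the PRIMARY KEY, which implies NOT NULL → not nullable.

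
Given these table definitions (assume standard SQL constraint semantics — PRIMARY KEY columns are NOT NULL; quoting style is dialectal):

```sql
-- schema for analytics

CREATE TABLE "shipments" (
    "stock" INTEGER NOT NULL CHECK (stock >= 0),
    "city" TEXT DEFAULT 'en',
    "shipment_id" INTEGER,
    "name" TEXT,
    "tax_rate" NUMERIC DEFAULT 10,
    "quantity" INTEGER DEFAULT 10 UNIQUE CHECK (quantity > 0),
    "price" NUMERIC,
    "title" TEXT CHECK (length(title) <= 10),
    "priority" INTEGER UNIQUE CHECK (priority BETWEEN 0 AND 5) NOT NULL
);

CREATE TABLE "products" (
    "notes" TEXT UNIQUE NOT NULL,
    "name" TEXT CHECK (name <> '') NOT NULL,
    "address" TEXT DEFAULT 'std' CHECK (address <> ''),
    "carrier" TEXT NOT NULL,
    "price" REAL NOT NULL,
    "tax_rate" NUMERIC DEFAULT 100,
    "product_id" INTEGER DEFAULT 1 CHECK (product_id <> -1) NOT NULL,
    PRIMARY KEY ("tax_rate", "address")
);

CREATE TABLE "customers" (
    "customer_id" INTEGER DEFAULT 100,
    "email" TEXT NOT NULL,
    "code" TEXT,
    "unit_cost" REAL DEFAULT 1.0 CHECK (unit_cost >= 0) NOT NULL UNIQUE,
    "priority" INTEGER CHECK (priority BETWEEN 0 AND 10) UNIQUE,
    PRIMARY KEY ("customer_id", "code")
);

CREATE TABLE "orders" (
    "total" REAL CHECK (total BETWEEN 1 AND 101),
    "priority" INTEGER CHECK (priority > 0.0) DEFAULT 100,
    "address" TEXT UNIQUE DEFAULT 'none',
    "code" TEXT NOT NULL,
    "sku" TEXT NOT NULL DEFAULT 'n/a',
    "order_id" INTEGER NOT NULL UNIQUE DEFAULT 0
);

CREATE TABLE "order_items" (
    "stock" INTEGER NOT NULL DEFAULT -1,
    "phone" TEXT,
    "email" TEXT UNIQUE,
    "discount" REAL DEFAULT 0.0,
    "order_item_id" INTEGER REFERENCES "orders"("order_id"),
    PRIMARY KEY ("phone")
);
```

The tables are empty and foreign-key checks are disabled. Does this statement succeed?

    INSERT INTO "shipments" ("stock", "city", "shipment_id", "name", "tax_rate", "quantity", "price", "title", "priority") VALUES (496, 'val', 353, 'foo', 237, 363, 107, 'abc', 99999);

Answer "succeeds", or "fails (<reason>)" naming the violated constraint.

The value 99999 for priority violates CHECK (priority BETWEEN 0 AND 5).

fails (CHECK on priority)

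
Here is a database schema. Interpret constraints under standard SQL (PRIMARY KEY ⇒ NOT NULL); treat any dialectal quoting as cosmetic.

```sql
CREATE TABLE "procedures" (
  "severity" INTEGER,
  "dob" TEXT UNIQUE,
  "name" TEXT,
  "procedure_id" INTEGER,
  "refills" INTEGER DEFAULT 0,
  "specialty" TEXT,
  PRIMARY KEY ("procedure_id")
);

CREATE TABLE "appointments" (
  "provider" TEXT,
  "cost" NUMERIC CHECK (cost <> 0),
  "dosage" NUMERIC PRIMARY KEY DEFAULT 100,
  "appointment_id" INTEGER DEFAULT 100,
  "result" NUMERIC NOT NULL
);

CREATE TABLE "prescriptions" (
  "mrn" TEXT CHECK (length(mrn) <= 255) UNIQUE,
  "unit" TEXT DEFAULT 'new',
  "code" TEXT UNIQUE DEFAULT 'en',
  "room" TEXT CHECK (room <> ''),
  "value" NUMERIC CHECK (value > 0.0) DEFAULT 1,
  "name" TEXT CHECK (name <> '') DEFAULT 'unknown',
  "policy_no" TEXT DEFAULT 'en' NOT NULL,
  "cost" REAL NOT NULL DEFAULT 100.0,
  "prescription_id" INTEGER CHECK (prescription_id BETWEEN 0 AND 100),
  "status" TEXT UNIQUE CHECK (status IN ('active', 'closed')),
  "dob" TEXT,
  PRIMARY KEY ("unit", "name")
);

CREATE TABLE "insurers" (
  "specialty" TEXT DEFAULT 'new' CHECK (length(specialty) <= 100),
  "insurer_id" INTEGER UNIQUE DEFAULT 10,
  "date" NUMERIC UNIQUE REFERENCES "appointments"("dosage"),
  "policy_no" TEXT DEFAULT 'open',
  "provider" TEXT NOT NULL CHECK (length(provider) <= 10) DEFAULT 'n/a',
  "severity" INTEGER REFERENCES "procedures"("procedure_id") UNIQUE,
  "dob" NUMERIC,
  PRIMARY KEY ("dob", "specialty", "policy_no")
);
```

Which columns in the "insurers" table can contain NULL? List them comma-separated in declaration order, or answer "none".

- specialty: part of the PRIMARY KEY, which implies NOT NULL → not nullable.
- insurer_id: UNIQUE does not imply NOT NULL → nullable.
- date: a foreign key column may be NULL unless separately constrained → nullable.
- policy_no: part of the PRIMARY KEY, which implies NOT NULL → not nullable.
- provider: declared NOT NULL → not nullable.
- severity: a foreign key column may be NULL unless separately constrained → nullable.
- dob: part of the PRIMARY KEY, which implies NOT NULL → not nullable.

insurer_id, date, severity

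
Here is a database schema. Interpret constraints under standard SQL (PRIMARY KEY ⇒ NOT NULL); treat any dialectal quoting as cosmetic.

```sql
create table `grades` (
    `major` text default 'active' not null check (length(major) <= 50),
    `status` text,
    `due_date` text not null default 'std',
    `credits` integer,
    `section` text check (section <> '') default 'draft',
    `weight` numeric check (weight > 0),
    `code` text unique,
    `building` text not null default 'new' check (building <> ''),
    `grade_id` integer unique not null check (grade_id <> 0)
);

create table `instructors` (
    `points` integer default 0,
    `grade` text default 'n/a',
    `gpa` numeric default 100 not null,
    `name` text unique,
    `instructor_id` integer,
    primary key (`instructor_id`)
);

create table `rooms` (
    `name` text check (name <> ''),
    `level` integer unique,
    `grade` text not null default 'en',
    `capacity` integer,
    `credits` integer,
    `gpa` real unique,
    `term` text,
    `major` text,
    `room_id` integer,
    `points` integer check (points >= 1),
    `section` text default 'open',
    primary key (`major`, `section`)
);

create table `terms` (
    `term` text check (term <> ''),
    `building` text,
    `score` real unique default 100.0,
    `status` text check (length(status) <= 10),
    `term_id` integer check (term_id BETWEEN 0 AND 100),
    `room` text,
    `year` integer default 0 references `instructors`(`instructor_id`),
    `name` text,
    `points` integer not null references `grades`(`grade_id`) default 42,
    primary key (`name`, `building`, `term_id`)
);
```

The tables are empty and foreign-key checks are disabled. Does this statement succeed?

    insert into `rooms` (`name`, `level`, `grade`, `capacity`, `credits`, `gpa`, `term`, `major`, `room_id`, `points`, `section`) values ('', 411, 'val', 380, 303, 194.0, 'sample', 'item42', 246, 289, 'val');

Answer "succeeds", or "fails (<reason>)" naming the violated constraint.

fails (CHECK on name)

The value '' for name violates CHECK (name <> '').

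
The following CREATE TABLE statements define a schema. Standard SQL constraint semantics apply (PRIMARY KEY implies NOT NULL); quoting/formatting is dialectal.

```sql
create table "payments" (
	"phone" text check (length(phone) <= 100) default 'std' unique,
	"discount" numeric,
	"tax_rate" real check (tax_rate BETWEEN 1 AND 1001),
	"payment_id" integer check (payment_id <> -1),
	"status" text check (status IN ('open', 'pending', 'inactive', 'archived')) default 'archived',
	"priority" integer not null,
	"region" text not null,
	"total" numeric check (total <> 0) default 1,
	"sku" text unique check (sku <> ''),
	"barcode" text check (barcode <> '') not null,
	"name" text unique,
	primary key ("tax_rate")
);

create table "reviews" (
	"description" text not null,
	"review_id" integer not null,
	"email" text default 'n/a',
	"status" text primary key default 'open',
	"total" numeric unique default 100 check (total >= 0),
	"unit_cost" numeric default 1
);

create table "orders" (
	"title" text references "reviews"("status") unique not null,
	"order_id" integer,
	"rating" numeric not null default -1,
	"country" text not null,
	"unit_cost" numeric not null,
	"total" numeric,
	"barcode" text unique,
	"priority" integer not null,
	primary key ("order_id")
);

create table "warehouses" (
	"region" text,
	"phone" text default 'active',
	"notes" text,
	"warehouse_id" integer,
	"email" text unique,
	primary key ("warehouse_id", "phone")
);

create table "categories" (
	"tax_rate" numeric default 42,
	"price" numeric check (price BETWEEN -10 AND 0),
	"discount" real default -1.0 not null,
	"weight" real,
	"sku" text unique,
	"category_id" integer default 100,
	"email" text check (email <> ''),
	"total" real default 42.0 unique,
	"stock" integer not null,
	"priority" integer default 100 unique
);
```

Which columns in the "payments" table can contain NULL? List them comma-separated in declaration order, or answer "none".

phone, discount, payment_id, status, total, sku, name

- phone: CHECK does not forbid NULL (a CHECK constraint passes when its expression is NULL) → nullable.
- discount: no NOT NULL constraint applies → nullable.
- tax_rate: part of the PRIMARY KEY, which implies NOT NULL → not nullable.
- payment_id: CHECK does not forbid NULL (a CHECK constraint passes when its expression is NULL) → nullable.
- status: CHECK does not forbid NULL (a CHECK constraint passes when its expression is NULL) → nullable.
- priority: declared NOT NULL → not nullable.
- region: declared NOT NULL → not nullable.
- total: CHECK does not forbid NULL (a CHECK constraint passes when its expression is NULL) → nullable.
- sku: CHECK does not forbid NULL (a CHECK constraint passes when its expression is NULL) → nullable.
- barcode: declared NOT NULL → not nullable.
- name: UNIQUE does not imply NOT NULL → nullable.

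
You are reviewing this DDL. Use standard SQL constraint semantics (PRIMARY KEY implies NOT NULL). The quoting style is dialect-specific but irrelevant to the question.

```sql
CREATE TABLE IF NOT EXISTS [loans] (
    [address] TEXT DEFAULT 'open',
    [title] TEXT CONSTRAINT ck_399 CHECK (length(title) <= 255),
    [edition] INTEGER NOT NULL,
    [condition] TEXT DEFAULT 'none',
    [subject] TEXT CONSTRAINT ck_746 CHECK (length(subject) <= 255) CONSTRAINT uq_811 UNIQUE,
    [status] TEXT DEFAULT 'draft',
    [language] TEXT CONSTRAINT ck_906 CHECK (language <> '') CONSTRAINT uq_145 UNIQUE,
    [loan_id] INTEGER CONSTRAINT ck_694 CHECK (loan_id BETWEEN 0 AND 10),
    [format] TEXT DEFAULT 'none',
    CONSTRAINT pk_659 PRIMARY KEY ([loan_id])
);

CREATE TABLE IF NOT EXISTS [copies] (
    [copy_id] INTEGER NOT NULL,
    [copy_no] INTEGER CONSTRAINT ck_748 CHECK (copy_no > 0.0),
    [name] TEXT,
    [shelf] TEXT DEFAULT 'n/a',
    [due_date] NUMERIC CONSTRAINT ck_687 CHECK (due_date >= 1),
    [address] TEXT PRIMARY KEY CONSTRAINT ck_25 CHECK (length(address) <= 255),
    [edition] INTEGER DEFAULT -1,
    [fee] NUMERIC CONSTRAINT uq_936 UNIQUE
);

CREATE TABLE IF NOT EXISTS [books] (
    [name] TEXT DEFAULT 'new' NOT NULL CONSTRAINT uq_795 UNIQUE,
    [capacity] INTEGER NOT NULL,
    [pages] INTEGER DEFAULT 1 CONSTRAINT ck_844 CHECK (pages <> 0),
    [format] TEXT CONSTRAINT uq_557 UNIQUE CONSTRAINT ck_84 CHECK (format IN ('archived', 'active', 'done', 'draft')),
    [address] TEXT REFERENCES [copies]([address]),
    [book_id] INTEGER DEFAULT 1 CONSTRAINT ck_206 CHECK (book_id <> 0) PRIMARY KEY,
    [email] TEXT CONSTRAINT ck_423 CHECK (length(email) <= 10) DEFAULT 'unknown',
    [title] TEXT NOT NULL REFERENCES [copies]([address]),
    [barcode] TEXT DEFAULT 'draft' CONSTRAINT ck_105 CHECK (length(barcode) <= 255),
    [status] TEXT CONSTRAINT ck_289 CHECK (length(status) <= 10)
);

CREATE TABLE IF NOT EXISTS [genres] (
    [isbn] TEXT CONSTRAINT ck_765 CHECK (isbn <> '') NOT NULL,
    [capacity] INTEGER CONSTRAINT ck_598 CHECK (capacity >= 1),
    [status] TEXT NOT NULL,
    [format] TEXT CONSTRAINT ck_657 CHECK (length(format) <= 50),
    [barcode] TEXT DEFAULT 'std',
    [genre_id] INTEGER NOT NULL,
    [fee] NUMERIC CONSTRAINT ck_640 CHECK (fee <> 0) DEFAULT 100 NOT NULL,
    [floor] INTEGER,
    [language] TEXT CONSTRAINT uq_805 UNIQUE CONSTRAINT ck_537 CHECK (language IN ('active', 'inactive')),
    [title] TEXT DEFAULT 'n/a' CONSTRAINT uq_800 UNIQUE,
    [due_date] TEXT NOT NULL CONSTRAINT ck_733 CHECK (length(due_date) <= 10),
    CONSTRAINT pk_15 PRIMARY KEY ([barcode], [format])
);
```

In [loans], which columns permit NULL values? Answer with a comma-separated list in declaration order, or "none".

- address: DEFAULT only fills an omitted column; an explicit NULL is still allowed → nullable.
- title: CHECK does not forbid NULL (a CHECK constraint passes when its expression is NULL) → nullable.
- edition: declared NOT NULL → not nullable.
- condition: DEFAULT only fills an omitted column; an explicit NULL is still allowed → nullable.
- subject: CHECK does not forbid NULL (a CHECK constraint passes when its expression is NULL) → nullable.
- status: DEFAULT only fills an omitted column; an explicit NULL is still allowed → nullable.
- language: CHECK does not forbid NULL (a CHECK constraint passes when its expression is NULL) → nullable.
- loan_id: part of the PRIMARY KEY, which implies NOT NULL → not nullable.
- format: DEFAULT only fills an omitted column; an explicit NULL is still allowed → nullable.

address, title, condition, subject, status, language, format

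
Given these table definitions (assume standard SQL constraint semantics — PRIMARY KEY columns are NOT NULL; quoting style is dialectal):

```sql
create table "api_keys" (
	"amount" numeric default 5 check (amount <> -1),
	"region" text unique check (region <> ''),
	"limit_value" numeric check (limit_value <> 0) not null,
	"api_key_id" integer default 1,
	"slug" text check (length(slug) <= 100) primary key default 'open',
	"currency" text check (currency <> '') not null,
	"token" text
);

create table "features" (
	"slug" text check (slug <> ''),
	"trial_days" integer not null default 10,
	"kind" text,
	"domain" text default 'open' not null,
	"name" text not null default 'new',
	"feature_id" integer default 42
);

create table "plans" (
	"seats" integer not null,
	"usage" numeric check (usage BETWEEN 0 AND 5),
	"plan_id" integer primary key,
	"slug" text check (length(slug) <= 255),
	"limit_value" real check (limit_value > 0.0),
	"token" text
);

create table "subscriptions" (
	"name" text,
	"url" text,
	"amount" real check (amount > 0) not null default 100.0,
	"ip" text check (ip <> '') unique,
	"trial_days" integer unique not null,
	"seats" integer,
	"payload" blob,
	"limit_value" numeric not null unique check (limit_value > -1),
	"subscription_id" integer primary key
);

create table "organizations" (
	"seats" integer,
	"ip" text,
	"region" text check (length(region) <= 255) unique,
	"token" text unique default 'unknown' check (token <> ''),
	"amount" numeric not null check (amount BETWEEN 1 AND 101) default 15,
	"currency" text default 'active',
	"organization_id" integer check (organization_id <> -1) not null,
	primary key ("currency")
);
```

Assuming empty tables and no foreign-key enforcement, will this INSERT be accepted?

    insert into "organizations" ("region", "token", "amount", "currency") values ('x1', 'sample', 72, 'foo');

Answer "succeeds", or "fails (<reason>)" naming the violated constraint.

organization_id is omitted from the column list and has no DEFAULT, so it would receive NULL.
But organization_id is declared NOT NULL.

fails (NOT NULL on organization_id)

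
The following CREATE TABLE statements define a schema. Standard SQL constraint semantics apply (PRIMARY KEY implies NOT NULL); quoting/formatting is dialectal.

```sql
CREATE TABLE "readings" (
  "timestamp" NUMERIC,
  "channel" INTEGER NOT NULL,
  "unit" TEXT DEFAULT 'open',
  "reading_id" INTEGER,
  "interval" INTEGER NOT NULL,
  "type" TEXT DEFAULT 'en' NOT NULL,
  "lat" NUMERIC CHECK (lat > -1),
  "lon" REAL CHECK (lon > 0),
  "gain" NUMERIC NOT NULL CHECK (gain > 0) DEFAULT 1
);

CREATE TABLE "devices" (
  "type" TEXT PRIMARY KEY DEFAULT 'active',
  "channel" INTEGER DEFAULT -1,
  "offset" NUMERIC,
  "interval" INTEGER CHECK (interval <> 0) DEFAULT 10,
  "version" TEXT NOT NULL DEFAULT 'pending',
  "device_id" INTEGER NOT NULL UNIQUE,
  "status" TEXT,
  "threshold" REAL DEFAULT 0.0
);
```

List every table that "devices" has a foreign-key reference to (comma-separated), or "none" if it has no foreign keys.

none

No column in devices has a REFERENCES clause.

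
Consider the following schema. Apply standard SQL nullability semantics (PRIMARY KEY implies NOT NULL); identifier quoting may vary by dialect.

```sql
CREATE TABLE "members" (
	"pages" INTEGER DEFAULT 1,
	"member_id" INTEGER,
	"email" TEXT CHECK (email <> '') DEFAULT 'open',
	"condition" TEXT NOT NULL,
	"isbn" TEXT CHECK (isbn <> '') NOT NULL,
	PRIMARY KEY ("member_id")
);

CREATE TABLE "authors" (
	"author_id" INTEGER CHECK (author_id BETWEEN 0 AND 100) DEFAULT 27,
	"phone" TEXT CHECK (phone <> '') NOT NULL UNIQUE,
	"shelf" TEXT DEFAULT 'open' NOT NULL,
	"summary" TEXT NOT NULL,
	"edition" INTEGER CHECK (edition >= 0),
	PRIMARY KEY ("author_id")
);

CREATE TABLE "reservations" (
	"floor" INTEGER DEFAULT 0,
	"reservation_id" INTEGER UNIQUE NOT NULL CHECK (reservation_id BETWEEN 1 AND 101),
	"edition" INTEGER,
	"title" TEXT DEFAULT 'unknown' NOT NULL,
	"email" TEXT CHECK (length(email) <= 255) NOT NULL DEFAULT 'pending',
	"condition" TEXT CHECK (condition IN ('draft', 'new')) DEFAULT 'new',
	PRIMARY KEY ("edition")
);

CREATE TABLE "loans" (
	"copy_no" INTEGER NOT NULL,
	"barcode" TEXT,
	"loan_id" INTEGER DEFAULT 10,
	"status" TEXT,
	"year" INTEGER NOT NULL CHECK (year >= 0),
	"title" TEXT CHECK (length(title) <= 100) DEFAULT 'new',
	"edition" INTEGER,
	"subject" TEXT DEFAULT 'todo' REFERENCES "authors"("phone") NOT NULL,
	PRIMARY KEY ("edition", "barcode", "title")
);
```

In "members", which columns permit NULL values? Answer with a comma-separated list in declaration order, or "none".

- pages: DEFAULT only fills an omitted column; an explicit NULL is still allowed → nullable.
- member_id: part of the PRIMARY KEY, which implies NOT NULL → not nullable.
- email: CHECK does not forbid NULL (a CHECK constraint passes when its expression is NULL) → nullable.
- condition: declared NOT NULL → not nullable.
- isbn: declared NOT NULL → not nullable.

pages, email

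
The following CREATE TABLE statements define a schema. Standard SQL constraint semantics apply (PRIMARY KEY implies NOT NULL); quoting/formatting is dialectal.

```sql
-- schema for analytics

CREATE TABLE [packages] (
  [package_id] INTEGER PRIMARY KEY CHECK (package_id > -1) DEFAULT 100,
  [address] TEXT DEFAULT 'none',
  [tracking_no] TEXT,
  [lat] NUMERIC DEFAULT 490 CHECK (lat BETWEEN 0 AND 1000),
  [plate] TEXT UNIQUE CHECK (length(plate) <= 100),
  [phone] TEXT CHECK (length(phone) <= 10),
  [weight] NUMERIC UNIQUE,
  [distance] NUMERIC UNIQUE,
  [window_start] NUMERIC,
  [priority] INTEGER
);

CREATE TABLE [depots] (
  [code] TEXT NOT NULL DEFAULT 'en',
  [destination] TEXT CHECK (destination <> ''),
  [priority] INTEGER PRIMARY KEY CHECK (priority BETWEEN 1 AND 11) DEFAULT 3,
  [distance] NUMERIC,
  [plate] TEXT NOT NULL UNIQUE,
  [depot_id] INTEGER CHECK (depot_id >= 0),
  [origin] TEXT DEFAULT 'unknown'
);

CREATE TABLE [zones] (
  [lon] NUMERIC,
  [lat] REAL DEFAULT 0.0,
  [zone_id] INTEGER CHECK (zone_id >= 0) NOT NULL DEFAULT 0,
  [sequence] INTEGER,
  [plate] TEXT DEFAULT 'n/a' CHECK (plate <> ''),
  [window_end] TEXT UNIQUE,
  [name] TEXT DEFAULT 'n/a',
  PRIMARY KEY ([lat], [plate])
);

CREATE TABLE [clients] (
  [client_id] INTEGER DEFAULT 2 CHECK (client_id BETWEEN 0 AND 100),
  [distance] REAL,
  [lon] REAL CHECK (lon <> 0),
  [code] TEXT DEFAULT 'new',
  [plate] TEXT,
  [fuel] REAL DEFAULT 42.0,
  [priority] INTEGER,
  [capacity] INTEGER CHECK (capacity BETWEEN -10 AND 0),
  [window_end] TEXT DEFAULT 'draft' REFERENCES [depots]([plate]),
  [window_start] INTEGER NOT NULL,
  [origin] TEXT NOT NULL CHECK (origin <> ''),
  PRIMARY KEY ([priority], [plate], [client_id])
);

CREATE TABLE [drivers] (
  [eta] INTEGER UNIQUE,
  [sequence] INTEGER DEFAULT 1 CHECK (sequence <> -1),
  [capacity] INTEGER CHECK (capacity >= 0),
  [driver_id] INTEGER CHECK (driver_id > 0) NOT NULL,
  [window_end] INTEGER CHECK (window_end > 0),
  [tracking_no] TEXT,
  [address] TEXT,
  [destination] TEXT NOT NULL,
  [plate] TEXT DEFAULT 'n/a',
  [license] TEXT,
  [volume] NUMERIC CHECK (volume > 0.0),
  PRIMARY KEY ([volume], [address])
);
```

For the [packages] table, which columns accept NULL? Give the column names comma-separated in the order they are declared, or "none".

- package_id: part of the PRIMARY KEY, which implies NOT NULL → not nullable.
- address: DEFAULT only fills an omitted column; an explicit NULL is still allowed → nullable.
- tracking_no: no NOT NULL constraint applies → nullable.
- lat: CHECK does not forbid NULL (a CHECK constraint passes when its expression is NULL) → nullable.
- plate: CHECK does not forbid NULL (a CHECK constraint passes when its expression is NULL) → nullable.
- phone: CHECK does not forbid NULL (a CHECK constraint passes when its expression is NULL) → nullable.
- weight: UNIQUE does not imply NOT NULL → nullable.
- distance: UNIQUE does not imply NOT NULL → nullable.
- window_start: no NOT NULL constraint applies → nullable.
- priority: no NOT NULL constraint applies → nullable.

address, tracking_no, lat, plate, phone, weight, distance, window_start, priority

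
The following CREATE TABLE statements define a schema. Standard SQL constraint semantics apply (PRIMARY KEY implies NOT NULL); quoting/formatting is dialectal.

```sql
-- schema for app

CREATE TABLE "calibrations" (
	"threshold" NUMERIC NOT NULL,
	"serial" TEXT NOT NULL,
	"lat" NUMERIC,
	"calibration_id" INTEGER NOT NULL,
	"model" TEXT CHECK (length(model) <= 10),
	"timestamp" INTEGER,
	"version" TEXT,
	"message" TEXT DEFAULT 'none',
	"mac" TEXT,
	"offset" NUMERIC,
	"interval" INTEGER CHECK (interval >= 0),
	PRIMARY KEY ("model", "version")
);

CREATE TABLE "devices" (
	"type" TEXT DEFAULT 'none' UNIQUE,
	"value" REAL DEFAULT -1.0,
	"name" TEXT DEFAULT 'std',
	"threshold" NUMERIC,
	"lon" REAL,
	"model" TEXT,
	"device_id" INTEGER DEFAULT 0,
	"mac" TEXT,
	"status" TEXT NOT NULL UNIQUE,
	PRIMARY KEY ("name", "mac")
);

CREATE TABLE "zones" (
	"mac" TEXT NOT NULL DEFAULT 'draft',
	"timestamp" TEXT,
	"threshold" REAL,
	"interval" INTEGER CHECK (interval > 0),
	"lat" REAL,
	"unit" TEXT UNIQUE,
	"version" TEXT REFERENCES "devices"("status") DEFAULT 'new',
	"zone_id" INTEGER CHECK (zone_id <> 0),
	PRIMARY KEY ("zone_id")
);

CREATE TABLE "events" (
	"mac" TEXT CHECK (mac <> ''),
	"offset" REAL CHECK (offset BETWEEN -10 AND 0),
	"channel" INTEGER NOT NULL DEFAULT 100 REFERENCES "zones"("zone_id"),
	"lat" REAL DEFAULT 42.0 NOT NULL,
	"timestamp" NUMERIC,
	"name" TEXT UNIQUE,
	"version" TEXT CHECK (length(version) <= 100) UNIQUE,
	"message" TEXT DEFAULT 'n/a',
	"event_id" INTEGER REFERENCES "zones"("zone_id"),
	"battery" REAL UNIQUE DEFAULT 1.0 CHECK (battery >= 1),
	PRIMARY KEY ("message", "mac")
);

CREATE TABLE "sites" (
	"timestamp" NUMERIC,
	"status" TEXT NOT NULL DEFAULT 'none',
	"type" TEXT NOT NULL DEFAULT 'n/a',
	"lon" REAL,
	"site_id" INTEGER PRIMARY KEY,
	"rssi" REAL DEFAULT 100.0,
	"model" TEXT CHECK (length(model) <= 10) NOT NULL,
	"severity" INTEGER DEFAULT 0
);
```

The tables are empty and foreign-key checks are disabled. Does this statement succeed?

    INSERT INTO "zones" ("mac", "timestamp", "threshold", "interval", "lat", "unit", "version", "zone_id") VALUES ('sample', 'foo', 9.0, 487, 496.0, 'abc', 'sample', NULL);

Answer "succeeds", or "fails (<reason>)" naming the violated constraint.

fails (NOT NULL on zone_id)

zone_id is explicitly set to NULL, but zone_id is part of the PRIMARY KEY (implied NOT NULL).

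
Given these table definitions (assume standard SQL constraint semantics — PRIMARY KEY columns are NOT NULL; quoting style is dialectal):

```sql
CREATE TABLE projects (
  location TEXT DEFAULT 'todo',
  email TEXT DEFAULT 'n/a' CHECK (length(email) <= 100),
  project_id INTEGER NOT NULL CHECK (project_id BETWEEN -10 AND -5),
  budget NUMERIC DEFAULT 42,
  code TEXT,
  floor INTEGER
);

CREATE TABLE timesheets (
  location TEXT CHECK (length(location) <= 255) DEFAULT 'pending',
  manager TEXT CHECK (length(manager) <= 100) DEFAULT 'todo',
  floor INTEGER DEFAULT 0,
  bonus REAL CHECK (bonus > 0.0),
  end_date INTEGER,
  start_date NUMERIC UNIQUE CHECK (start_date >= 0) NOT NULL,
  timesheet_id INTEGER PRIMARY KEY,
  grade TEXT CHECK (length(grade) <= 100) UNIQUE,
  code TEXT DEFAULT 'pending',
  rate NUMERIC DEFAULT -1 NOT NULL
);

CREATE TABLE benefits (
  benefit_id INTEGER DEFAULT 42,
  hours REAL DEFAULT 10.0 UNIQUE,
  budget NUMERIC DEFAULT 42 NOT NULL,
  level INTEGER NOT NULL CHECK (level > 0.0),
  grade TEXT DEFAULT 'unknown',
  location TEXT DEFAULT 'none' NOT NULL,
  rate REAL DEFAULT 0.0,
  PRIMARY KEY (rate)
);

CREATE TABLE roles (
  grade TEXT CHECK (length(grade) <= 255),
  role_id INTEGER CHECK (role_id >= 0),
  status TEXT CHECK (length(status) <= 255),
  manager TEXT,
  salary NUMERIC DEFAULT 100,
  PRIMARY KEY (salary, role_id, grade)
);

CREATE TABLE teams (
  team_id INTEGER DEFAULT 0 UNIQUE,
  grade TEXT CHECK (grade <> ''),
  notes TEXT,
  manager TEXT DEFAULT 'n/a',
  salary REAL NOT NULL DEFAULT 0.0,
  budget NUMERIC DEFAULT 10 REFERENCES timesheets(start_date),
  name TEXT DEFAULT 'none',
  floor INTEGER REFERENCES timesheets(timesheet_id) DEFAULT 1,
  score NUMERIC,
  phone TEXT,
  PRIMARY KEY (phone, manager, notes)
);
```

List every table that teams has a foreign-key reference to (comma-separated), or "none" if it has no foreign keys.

- budget REFERENCES timesheets(start_date).
- floor REFERENCES timesheets(timesheet_id).

timesheets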